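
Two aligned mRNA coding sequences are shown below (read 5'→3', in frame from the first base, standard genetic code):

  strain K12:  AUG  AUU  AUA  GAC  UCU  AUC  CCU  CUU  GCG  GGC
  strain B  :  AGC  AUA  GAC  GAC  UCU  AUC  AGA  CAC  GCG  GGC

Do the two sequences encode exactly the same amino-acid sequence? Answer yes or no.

Codon 1: AUG Met / AGC Ser — nonsynonymous.
Codon 2: AUU Ile / AUA Ile — synonymous.
Codon 3: AUA Ile / GAC Asp — nonsynonymous.
Codon 4: GAC Asp / GAC Asp — identical.
Codon 5: UCU Ser / UCU Ser — identical.
Codon 6: AUC Ile / AUC Ile — identical.
Codon 7: CCU Pro / AGA Arg — nonsynonymous.
Codon 8: CUU Leu / CAC His — nonsynonymous.
Codon 9: GCG Ala / GCG Ala — identical.
Codon 10: GGC Gly / GGC Gly — identical.
Nonsynonymous differences: 4 → different protein.

no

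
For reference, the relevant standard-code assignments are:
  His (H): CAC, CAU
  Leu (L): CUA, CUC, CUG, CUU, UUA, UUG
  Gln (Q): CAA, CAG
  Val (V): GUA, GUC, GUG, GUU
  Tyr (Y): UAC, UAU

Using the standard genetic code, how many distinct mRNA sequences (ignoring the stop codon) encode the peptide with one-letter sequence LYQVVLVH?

Leu: 6 codons.
Tyr: 2 codons.
Gln: 2 codons.
Val: 4 codons.
Val: 4 codons.
Leu: 6 codons.
Val: 4 codons.
His: 2 codons.
6 × 2 × 2 × 4 × 4 × 6 × 4 × 2 = 18432.

18432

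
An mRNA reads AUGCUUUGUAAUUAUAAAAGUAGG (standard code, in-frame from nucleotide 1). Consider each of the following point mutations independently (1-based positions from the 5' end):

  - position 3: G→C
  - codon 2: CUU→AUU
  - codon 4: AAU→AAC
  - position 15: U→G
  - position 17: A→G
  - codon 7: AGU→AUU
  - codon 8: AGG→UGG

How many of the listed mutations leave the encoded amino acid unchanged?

Codon 1: AUG (Met) → AUC (Ile) — missense.
Codon 2: CUU (Leu) → AUU (Ile) — missense.
Codon 4: AAU (Asn) → AAC (Asn) — synonymous.
Codon 5: UAU (Tyr) → UAG (Stop) — nonsense.
Codon 6: AAA (Lys) → AGA (Arg) — missense.
Codon 7: AGU (Ser) → AUU (Ile) — missense.
Codon 8: AGG (Arg) → UGG (Trp) — missense.
Synonymous: 1 of 7.

1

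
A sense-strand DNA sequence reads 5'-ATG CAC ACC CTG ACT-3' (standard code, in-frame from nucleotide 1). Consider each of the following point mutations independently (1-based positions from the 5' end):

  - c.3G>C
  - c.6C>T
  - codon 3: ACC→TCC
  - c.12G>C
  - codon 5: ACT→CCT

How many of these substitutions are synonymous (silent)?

Codon 1: ATG (Met) → ATC (Ile) — missense.
Codon 2: CAC (His) → CAT (His) — synonymous.
Codon 3: ACC (Thr) → TCC (Ser) — missense.
Codon 4: CTG (Leu) → CTC (Leu) — synonymous.
Codon 5: ACT (Thr) → CCT (Pro) — missense.
Synonymous: 2 of 5.

2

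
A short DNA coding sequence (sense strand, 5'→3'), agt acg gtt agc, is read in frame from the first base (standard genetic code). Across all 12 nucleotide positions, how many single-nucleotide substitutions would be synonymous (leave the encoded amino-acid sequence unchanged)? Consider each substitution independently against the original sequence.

Codon 1 (AGT, Ser): 1 synonymous substitution.
Codon 2 (ACG, Thr): 3 synonymous substitutions.
Codon 3 (GTT, Val): 3 synonymous substitutions.
Codon 4 (AGC, Ser): 1 synonymous substitution.
Total: 1 + 3 + 3 + 1 = 8.

8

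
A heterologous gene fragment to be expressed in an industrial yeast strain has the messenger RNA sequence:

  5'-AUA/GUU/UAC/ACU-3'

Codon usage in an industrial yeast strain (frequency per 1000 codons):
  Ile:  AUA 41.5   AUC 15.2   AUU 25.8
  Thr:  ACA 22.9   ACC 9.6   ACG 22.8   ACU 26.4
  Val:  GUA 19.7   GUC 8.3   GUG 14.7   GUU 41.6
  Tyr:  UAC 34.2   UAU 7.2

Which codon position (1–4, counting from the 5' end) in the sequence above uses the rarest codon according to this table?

4

Codon 1 AUA (Ile): 41.5 per 1000.
Codon 2 GUU (Val): 41.6 per 1000.
Codon 3 UAC (Tyr): 34.2 per 1000.
Codon 4 ACU (Thr): 26.4 per 1000.
Lowest frequency is 26.4 at codon 4.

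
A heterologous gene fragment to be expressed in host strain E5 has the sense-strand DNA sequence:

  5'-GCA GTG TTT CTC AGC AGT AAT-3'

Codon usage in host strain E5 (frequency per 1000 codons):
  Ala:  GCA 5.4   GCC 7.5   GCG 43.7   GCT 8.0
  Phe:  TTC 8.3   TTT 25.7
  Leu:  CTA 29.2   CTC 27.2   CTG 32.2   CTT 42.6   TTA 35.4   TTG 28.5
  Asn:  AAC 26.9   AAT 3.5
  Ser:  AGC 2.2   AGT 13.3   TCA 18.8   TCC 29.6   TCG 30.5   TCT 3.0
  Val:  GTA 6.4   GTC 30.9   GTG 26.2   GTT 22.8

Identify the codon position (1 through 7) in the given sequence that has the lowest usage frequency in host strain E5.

5

Codon 1 GCA (Ala): 5.4 per 1000.
Codon 2 GTG (Val): 26.2 per 1000.
Codon 3 TTT (Phe): 25.7 per 1000.
Codon 4 CTC (Leu): 27.2 per 1000.
Codon 5 AGC (Ser): 2.2 per 1000.
Codon 6 AGT (Ser): 13.3 per 1000.
Codon 7 AAT (Asn): 3.5 per 1000.
Lowest frequency is 2.2 at codon 5.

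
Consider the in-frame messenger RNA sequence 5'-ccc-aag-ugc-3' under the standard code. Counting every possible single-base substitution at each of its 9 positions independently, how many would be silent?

Codon 1 (CCC, Pro): 3 synonymous substitutions.
Codon 2 (AAG, Lys): 1 synonymous substitution.
Codon 3 (UGC, Cys): 1 synonymous substitution.
Total: 3 + 1 + 1 = 5.

5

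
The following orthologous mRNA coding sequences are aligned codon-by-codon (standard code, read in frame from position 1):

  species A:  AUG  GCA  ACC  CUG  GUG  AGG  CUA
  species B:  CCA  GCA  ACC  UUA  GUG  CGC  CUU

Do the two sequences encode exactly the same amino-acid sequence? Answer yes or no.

Codon 1: AUG Met / CCA Pro — nonsynonymous.
Codon 2: GCA Ala / GCA Ala — identical.
Codon 3: ACC Thr / ACC Thr — identical.
Codon 4: CUG Leu / UUA Leu — synonymous.
Codon 5: GUG Val / GUG Val — identical.
Codon 6: AGG Arg / CGC Arg — synonymous.
Codon 7: CUA Leu / CUU Leu — synonymous.
Nonsynonymous differences: 1 → different protein.

no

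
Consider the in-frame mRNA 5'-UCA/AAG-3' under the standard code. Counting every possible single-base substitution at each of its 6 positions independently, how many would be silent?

4

Codon 1 (UCA, Ser): 3 synonymous substitutions.
Codon 2 (AAG, Lys): 1 synonymous substitution.
Total: 3 + 1 = 4.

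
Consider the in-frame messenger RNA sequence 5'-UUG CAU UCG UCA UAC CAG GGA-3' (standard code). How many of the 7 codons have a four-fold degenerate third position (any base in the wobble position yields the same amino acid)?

3

Codon 1 UUG (Leu): third position 2-fold.
Codon 2 CAU (His): third position 2-fold.
Codon 3 UCG (Ser): third position 4-fold.
Codon 4 UCA (Ser): third position 4-fold.
Codon 5 UAC (Tyr): third position 2-fold.
Codon 6 CAG (Gln): third position 2-fold.
Codon 7 GGA (Gly): third position 4-fold.
Four-fold degenerate third positions: 3.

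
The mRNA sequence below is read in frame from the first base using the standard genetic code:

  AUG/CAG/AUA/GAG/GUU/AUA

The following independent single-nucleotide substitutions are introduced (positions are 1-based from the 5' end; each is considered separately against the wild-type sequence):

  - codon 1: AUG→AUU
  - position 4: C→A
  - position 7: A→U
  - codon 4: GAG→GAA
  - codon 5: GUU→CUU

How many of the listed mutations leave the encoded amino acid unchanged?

Codon 1: AUG (Met) → AUU (Ile) — missense.
Codon 2: CAG (Gln) → AAG (Lys) — missense.
Codon 3: AUA (Ile) → UUA (Leu) — missense.
Codon 4: GAG (Glu) → GAA (Glu) — synonymous.
Codon 5: GUU (Val) → CUU (Leu) — missense.
Synonymous: 1 of 5.

1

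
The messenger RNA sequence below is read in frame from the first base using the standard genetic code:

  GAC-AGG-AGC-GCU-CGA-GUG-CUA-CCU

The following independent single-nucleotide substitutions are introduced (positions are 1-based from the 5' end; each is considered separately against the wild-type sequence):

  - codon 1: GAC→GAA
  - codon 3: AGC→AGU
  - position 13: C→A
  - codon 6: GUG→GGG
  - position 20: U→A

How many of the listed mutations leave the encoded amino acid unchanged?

Codon 1: GAC (Asp) → GAA (Glu) — missense.
Codon 3: AGC (Ser) → AGU (Ser) — synonymous.
Codon 5: CGA (Arg) → AGA (Arg) — synonymous.
Codon 6: GUG (Val) → GGG (Gly) — missense.
Codon 7: CUA (Leu) → CAA (Gln) — missense.
Synonymous: 2 of 5.

2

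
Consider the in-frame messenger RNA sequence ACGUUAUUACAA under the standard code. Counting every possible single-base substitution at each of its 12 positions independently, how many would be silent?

8

Codon 1 (ACG, Thr): 3 synonymous substitutions.
Codon 2 (UUA, Leu): 2 synonymous substitutions.
Codon 3 (UUA, Leu): 2 synonymous substitutions.
Codon 4 (CAA, Gln): 1 synonymous substitution.
Total: 3 + 2 + 2 + 1 = 8.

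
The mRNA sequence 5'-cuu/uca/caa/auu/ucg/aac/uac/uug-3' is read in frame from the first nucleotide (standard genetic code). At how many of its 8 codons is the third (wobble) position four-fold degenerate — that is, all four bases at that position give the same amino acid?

Codon 1 CUU (Leu): third position 4-fold.
Codon 2 UCA (Ser): third position 4-fold.
Codon 3 CAA (Gln): third position 2-fold.
Codon 4 AUU (Ile): third position 3-fold.
Codon 5 UCG (Ser): third position 4-fold.
Codon 6 AAC (Asn): third position 2-fold.
Codon 7 UAC (Tyr): third position 2-fold.
Codon 8 UUG (Leu): third position 2-fold.
Four-fold degenerate third positions: 3.

3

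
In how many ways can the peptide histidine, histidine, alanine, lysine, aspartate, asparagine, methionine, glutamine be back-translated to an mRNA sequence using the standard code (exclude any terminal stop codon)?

His: 2 codons.
His: 2 codons.
Ala: 4 codons.
Lys: 2 codons.
Asp: 2 codons.
Asn: 2 codons.
Met: 1 codon.
Gln: 2 codons.
2 × 2 × 4 × 2 × 2 × 2 × 1 × 2 = 256.

256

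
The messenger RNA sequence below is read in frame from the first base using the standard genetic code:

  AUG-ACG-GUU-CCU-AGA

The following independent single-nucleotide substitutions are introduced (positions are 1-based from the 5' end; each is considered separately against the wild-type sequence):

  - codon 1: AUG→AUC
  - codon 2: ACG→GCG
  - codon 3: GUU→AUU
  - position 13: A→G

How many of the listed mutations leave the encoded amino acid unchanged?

Codon 1: AUG (Met) → AUC (Ile) — missense.
Codon 2: ACG (Thr) → GCG (Ala) — missense.
Codon 3: GUU (Val) → AUU (Ile) — missense.
Codon 5: AGA (Arg) → GGA (Gly) — missense.
Synonymous: 0 of 4.

0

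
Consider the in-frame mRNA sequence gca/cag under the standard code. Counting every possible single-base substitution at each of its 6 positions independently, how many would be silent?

Codon 1 (GCA, Ala): 3 synonymous substitutions.
Codon 2 (CAG, Gln): 1 synonymous substitution.
Total: 3 + 1 = 4.

4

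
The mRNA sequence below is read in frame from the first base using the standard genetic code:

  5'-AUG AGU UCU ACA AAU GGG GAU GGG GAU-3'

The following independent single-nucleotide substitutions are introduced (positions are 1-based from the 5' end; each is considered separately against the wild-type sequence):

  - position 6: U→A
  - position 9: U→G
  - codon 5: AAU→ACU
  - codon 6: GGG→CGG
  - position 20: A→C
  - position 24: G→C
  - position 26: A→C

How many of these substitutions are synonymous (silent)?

2

Codon 2: AGU (Ser) → AGA (Arg) — missense.
Codon 3: UCU (Ser) → UCG (Ser) — synonymous.
Codon 5: AAU (Asn) → ACU (Thr) — missense.
Codon 6: GGG (Gly) → CGG (Arg) — missense.
Codon 7: GAU (Asp) → GCU (Ala) — missense.
Codon 8: GGG (Gly) → GGC (Gly) — synonymous.
Codon 9: GAU (Asp) → GCU (Ala) — missense.
Synonymous: 2 of 7.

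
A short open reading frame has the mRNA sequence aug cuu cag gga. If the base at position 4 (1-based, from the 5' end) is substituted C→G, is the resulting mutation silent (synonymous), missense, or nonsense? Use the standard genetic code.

missense

Position 4 falls in codon 2: CUU → Leu.
After the substitution the codon is GUU → Val.
Leu ≠ Val, so this is a missense mutation.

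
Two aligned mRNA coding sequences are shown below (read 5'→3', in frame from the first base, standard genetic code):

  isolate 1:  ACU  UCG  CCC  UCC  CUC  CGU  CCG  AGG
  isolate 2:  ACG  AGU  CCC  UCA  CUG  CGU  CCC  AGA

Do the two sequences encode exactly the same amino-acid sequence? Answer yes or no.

yes

Codon 1: ACU Thr / ACG Thr — synonymous.
Codon 2: UCG Ser / AGU Ser — synonymous.
Codon 3: CCC Pro / CCC Pro — identical.
Codon 4: UCC Ser / UCA Ser — synonymous.
Codon 5: CUC Leu / CUG Leu — synonymous.
Codon 6: CGU Arg / CGU Arg — identical.
Codon 7: CCG Pro / CCC Pro — synonymous.
Codon 8: AGG Arg / AGA Arg — synonymous.
Nonsynonymous differences: 0 → same protein.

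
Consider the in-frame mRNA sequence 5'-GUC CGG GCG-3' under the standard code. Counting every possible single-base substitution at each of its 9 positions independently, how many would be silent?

10

Codon 1 (GUC, Val): 3 synonymous substitutions.
Codon 2 (CGG, Arg): 4 synonymous substitutions.
Codon 3 (GCG, Ala): 3 synonymous substitutions.
Total: 3 + 4 + 3 = 10.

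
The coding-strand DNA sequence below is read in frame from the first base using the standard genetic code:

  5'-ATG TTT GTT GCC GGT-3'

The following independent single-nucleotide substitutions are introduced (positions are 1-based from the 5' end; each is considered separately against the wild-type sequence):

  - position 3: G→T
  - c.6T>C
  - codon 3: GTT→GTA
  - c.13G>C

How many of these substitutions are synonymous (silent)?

2

Codon 1: ATG (Met) → ATT (Ile) — missense.
Codon 2: TTT (Phe) → TTC (Phe) — synonymous.
Codon 3: GTT (Val) → GTA (Val) — synonymous.
Codon 5: GGT (Gly) → CGT (Arg) — missense.
Synonymous: 2 of 4.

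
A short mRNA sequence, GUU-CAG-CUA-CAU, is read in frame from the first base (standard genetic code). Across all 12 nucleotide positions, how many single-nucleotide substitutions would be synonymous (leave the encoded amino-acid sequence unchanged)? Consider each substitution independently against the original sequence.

9

Codon 1 (GUU, Val): 3 synonymous substitutions.
Codon 2 (CAG, Gln): 1 synonymous substitution.
Codon 3 (CUA, Leu): 4 synonymous substitutions.
Codon 4 (CAU, His): 1 synonymous substitution.
Total: 3 + 1 + 4 + 1 = 9.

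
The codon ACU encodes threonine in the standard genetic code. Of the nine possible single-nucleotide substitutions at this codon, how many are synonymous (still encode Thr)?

3

Position 1: none → 0 synonymous.
Position 2: none → 0 synonymous.
Position 3: ACC, ACA, ACG → 3 synonymous.
Total: 0 + 0 + 3 = 3.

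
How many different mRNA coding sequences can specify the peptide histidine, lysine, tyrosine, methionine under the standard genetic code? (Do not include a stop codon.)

8

His: 2 codons.
Lys: 2 codons.
Tyr: 2 codons.
Met: 1 codon.
2 × 2 × 2 × 1 = 8.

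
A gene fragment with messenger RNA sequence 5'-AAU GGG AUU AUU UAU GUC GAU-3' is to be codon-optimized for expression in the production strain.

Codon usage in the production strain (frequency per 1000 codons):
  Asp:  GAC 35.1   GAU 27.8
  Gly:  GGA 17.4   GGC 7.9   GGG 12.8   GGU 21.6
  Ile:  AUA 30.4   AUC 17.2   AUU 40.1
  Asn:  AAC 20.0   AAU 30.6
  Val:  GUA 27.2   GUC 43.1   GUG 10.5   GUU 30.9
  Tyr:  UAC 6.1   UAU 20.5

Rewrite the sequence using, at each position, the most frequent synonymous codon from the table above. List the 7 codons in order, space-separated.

Codon 1 (Asn): best is AAU at 30.6.
Codon 2 (Gly): best is GGU at 21.6.
Codon 3 (Ile): best is AUU at 40.1.
Codon 4 (Ile): best is AUU at 40.1.
Codon 5 (Tyr): best is UAU at 20.5.
Codon 6 (Val): best is GUC at 43.1.
Codon 7 (Asp): best is GAC at 35.1.

AAU GGU AUU AUU UAU GUC GAC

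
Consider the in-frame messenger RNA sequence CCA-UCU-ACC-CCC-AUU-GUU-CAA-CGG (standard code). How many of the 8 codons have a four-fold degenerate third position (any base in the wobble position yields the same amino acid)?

Codon 1 CCA (Pro): third position 4-fold.
Codon 2 UCU (Ser): third position 4-fold.
Codon 3 ACC (Thr): third position 4-fold.
Codon 4 CCC (Pro): third position 4-fold.
Codon 5 AUU (Ile): third position 3-fold.
Codon 6 GUU (Val): third position 4-fold.
Codon 7 CAA (Gln): third position 2-fold.
Codon 8 CGG (Arg): third position 4-fold.
Four-fold degenerate third positions: 6.

6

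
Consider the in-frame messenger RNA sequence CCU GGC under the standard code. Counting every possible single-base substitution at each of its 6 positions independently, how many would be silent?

Codon 1 (CCU, Pro): 3 synonymous substitutions.
Codon 2 (GGC, Gly): 3 synonymous substitutions.
Total: 3 + 3 = 6.

6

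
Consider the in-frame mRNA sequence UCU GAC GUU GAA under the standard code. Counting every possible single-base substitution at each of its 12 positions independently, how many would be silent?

Codon 1 (UCU, Ser): 3 synonymous substitutions.
Codon 2 (GAC, Asp): 1 synonymous substitution.
Codon 3 (GUU, Val): 3 synonymous substitutions.
Codon 4 (GAA, Glu): 1 synonymous substitution.
Total: 3 + 1 + 3 + 1 = 8.

8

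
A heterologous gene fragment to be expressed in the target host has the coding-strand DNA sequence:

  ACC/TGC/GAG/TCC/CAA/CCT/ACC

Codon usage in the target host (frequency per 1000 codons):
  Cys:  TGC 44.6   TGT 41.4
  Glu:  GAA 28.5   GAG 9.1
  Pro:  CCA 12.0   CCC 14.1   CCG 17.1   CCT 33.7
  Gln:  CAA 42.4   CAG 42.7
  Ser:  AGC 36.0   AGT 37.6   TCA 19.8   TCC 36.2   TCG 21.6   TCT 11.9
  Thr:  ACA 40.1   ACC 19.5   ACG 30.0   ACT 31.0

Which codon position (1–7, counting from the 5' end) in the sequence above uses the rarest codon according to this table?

Codon 1 ACC (Thr): 19.5 per 1000.
Codon 2 TGC (Cys): 44.6 per 1000.
Codon 3 GAG (Glu): 9.1 per 1000.
Codon 4 TCC (Ser): 36.2 per 1000.
Codon 5 CAA (Gln): 42.4 per 1000.
Codon 6 CCT (Pro): 33.7 per 1000.
Codon 7 ACC (Thr): 19.5 per 1000.
Lowest frequency is 9.1 at codon 3.

3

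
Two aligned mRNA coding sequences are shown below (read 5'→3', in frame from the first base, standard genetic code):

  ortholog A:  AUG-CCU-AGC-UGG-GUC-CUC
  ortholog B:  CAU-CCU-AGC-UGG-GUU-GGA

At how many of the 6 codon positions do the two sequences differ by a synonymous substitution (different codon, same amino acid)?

1

Codon 1: AUG Met / CAU His — nonsynonymous.
Codon 2: CCU Pro / CCU Pro — identical.
Codon 3: AGC Ser / AGC Ser — identical.
Codon 4: UGG Trp / UGG Trp — identical.
Codon 5: GUC Val / GUU Val — synonymous.
Codon 6: CUC Leu / GGA Gly — nonsynonymous.
Synonymous differences: 1.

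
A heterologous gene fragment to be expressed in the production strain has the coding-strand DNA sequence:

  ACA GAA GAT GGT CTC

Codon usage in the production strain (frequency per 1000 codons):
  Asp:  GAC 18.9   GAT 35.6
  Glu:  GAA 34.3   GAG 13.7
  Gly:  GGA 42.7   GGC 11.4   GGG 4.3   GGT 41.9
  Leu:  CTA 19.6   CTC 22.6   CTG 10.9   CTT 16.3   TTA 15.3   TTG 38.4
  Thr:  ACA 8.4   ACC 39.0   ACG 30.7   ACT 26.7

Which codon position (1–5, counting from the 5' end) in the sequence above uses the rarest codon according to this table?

Codon 1 ACA (Thr): 8.4 per 1000.
Codon 2 GAA (Glu): 34.3 per 1000.
Codon 3 GAT (Asp): 35.6 per 1000.
Codon 4 GGT (Gly): 41.9 per 1000.
Codon 5 CTC (Leu): 22.6 per 1000.
Lowest frequency is 8.4 at codon 1.

1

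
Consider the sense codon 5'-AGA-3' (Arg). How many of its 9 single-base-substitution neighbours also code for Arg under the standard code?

Position 1: CGA → 1 synonymous.
Position 2: none → 0 synonymous.
Position 3: AGG → 1 synonymous.
Total: 1 + 0 + 1 = 2.

2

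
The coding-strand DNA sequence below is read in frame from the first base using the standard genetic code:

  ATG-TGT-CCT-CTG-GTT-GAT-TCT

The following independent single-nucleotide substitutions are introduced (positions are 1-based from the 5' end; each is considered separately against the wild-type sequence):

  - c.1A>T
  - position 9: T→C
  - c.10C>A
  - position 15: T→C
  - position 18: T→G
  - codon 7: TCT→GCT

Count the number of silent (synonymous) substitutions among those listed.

2

Codon 1: ATG (Met) → TTG (Leu) — missense.
Codon 3: CCT (Pro) → CCC (Pro) — synonymous.
Codon 4: CTG (Leu) → ATG (Met) — missense.
Codon 5: GTT (Val) → GTC (Val) — synonymous.
Codon 6: GAT (Asp) → GAG (Glu) — missense.
Codon 7: TCT (Ser) → GCT (Ala) — missense.
Synonymous: 2 of 6.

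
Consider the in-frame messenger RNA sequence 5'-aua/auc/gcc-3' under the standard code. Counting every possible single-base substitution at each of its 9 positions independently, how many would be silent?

7

Codon 1 (AUA, Ile): 2 synonymous substitutions.
Codon 2 (AUC, Ile): 2 synonymous substitutions.
Codon 3 (GCC, Ala): 3 synonymous substitutions.
Total: 2 + 2 + 3 = 7.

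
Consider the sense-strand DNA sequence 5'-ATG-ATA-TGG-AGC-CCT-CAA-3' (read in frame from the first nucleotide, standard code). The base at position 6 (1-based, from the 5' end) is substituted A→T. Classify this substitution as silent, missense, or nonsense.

silent

Position 6 falls in codon 2: ATA → Ile.
After the substitution the codon is ATT → Ile.
Both encode Ile, so the change is synonymous.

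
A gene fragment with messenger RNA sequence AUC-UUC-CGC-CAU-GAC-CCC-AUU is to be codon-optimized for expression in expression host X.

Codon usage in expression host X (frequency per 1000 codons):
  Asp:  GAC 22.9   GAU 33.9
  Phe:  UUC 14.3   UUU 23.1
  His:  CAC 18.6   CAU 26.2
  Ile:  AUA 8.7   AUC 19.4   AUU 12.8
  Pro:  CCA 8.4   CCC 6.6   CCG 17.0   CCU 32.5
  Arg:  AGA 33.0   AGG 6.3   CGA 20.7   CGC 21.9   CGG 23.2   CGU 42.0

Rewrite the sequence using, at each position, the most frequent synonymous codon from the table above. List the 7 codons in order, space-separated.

Codon 1 (Ile): best is AUC at 19.4.
Codon 2 (Phe): best is UUU at 23.1.
Codon 3 (Arg): best is CGU at 42.0.
Codon 4 (His): best is CAU at 26.2.
Codon 5 (Asp): best is GAU at 33.9.
Codon 6 (Pro): best is CCU at 32.5.
Codon 7 (Ile): best is AUC at 19.4.

AUC UUU CGU CAU GAU CCU AUC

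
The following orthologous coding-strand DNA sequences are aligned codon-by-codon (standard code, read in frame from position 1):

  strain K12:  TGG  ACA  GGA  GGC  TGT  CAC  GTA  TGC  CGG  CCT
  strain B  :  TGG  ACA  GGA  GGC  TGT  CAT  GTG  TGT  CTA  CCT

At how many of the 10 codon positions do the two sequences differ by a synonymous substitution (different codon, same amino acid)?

Codon 1: TGG Trp / TGG Trp — identical.
Codon 2: ACA Thr / ACA Thr — identical.
Codon 3: GGA Gly / GGA Gly — identical.
Codon 4: GGC Gly / GGC Gly — identical.
Codon 5: TGT Cys / TGT Cys — identical.
Codon 6: CAC His / CAT His — synonymous.
Codon 7: GTA Val / GTG Val — synonymous.
Codon 8: TGC Cys / TGT Cys — synonymous.
Codon 9: CGG Arg / CTA Leu — nonsynonymous.
Codon 10: CCT Pro / CCT Pro — identical.
Synonymous differences: 3.

3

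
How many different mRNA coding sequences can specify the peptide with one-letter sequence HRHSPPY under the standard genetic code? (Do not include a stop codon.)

His: 2 codons.
Arg: 6 codons.
His: 2 codons.
Ser: 6 codons.
Pro: 4 codons.
Pro: 4 codons.
Tyr: 2 codons.
2 × 6 × 2 × 6 × 4 × 4 × 2 = 4608.

4608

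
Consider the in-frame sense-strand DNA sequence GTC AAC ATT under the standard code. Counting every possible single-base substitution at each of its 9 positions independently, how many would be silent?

Codon 1 (GTC, Val): 3 synonymous substitutions.
Codon 2 (AAC, Asn): 1 synonymous substitution.
Codon 3 (ATT, Ile): 2 synonymous substitutions.
Total: 3 + 1 + 2 = 6.

6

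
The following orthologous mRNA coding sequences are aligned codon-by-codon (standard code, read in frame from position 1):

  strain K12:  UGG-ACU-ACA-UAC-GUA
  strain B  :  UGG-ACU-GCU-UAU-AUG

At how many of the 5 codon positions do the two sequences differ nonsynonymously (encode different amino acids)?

Codon 1: UGG Trp / UGG Trp — identical.
Codon 2: ACU Thr / ACU Thr — identical.
Codon 3: ACA Thr / GCU Ala — nonsynonymous.
Codon 4: UAC Tyr / UAU Tyr — synonymous.
Codon 5: GUA Val / AUG Met — nonsynonymous.
Nonsynonymous differences: 2.

2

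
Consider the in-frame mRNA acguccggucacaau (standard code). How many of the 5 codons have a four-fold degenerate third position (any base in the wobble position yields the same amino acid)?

Codon 1 ACG (Thr): third position 4-fold.
Codon 2 UCC (Ser): third position 4-fold.
Codon 3 GGU (Gly): third position 4-fold.
Codon 4 CAC (His): third position 2-fold.
Codon 5 AAU (Asn): third position 2-fold.
Four-fold degenerate third positions: 3.

3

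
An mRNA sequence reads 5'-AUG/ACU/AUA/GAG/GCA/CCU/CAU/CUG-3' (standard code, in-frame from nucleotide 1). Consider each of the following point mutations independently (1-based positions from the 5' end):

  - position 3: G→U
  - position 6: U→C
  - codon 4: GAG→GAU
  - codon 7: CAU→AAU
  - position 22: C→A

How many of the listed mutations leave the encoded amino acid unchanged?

1

Codon 1: AUG (Met) → AUU (Ile) — missense.
Codon 2: ACU (Thr) → ACC (Thr) — synonymous.
Codon 4: GAG (Glu) → GAU (Asp) — missense.
Codon 7: CAU (His) → AAU (Asn) — missense.
Codon 8: CUG (Leu) → AUG (Met) — missense.
Synonymous: 1 of 5.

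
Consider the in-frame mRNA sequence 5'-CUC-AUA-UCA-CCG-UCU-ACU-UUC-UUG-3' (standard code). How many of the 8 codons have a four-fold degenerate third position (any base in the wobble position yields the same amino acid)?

5

Codon 1 CUC (Leu): third position 4-fold.
Codon 2 AUA (Ile): third position 3-fold.
Codon 3 UCA (Ser): third position 4-fold.
Codon 4 CCG (Pro): third position 4-fold.
Codon 5 UCU (Ser): third position 4-fold.
Codon 6 ACU (Thr): third position 4-fold.
Codon 7 UUC (Phe): third position 2-fold.
Codon 8 UUG (Leu): third position 2-fold.
Four-fold degenerate third positions: 5.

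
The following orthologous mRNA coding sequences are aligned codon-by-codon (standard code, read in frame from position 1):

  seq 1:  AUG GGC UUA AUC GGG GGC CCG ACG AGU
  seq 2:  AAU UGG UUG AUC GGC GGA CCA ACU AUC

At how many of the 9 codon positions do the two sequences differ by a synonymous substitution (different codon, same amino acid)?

Codon 1: AUG Met / AAU Asn — nonsynonymous.
Codon 2: GGC Gly / UGG Trp — nonsynonymous.
Codon 3: UUA Leu / UUG Leu — synonymous.
Codon 4: AUC Ile / AUC Ile — identical.
Codon 5: GGG Gly / GGC Gly — synonymous.
Codon 6: GGC Gly / GGA Gly — synonymous.
Codon 7: CCG Pro / CCA Pro — synonymous.
Codon 8: ACG Thr / ACU Thr — synonymous.
Codon 9: AGU Ser / AUC Ile — nonsynonymous.
Synonymous differences: 5.

5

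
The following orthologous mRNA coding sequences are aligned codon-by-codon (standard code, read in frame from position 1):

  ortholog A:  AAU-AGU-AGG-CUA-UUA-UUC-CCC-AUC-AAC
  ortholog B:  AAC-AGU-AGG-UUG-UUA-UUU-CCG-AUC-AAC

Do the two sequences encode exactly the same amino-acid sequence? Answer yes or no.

yes

Codon 1: AAU Asn / AAC Asn — synonymous.
Codon 2: AGU Ser / AGU Ser — identical.
Codon 3: AGG Arg / AGG Arg — identical.
Codon 4: CUA Leu / UUG Leu — synonymous.
Codon 5: UUA Leu / UUA Leu — identical.
Codon 6: UUC Phe / UUU Phe — synonymous.
Codon 7: CCC Pro / CCG Pro — synonymous.
Codon 8: AUC Ile / AUC Ile — identical.
Codon 9: AAC Asn / AAC Asn — identical.
Nonsynonymous differences: 0 → same protein.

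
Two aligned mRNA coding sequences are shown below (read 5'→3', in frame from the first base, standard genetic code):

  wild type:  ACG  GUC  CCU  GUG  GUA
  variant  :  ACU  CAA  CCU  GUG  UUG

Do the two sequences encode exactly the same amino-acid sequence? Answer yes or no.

no

Codon 1: ACG Thr / ACU Thr — synonymous.
Codon 2: GUC Val / CAA Gln — nonsynonymous.
Codon 3: CCU Pro / CCU Pro — identical.
Codon 4: GUG Val / GUG Val — identical.
Codon 5: GUA Val / UUG Leu — nonsynonymous.
Nonsynonymous differences: 2 → different protein.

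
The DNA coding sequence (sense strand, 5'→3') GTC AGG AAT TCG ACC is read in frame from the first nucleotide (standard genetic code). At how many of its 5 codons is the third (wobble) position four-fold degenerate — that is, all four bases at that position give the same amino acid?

3

Codon 1 GTC (Val): third position 4-fold.
Codon 2 AGG (Arg): third position 2-fold.
Codon 3 AAT (Asn): third position 2-fold.
Codon 4 TCG (Ser): third position 4-fold.
Codon 5 ACC (Thr): third position 4-fold.
Four-fold degenerate third positions: 3.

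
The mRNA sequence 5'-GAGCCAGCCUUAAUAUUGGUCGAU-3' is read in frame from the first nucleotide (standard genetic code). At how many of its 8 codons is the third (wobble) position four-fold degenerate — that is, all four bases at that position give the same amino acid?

Codon 1 GAG (Glu): third position 2-fold.
Codon 2 CCA (Pro): third position 4-fold.
Codon 3 GCC (Ala): third position 4-fold.
Codon 4 UUA (Leu): third position 2-fold.
Codon 5 AUA (Ile): third position 3-fold.
Codon 6 UUG (Leu): third position 2-fold.
Codon 7 GUC (Val): third position 4-fold.
Codon 8 GAU (Asp): third position 2-fold.
Four-fold degenerate third positions: 3.

3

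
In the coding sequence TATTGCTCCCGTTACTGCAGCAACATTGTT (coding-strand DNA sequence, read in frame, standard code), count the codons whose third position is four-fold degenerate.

Codon 1 TAT (Tyr): third position 2-fold.
Codon 2 TGC (Cys): third position 2-fold.
Codon 3 TCC (Ser): third position 4-fold.
Codon 4 CGT (Arg): third position 4-fold.
Codon 5 TAC (Tyr): third position 2-fold.
Codon 6 TGC (Cys): third position 2-fold.
Codon 7 AGC (Ser): third position 2-fold.
Codon 8 AAC (Asn): third position 2-fold.
Codon 9 ATT (Ile): third position 3-fold.
Codon 10 GTT (Val): third position 4-fold.
Four-fold degenerate third positions: 3.

3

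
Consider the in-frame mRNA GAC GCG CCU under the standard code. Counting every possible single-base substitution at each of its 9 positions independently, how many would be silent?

7

Codon 1 (GAC, Asp): 1 synonymous substitution.
Codon 2 (GCG, Ala): 3 synonymous substitutions.
Codon 3 (CCU, Pro): 3 synonymous substitutions.
Total: 1 + 3 + 3 = 7.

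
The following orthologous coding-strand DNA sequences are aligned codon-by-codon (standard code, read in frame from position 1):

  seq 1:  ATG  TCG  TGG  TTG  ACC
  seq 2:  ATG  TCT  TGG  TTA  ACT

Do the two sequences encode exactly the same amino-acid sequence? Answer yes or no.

yes

Codon 1: ATG Met / ATG Met — identical.
Codon 2: TCG Ser / TCT Ser — synonymous.
Codon 3: TGG Trp / TGG Trp — identical.
Codon 4: TTG Leu / TTA Leu — synonymous.
Codon 5: ACC Thr / ACT Thr — synonymous.
Nonsynonymous differences: 0 → same protein.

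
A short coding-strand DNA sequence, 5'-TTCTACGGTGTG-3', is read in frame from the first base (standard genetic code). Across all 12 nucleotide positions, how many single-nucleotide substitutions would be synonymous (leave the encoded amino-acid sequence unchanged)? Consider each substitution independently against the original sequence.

Codon 1 (TTC, Phe): 1 synonymous substitution.
Codon 2 (TAC, Tyr): 1 synonymous substitution.
Codon 3 (GGT, Gly): 3 synonymous substitutions.
Codon 4 (GTG, Val): 3 synonymous substitutions.
Total: 1 + 1 + 3 + 3 = 8.

8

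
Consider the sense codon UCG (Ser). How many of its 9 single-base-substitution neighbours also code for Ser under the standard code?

Position 1: none → 0 synonymous.
Position 2: none → 0 synonymous.
Position 3: UCU, UCC, UCA → 3 synonymous.
Total: 0 + 0 + 3 = 3.

3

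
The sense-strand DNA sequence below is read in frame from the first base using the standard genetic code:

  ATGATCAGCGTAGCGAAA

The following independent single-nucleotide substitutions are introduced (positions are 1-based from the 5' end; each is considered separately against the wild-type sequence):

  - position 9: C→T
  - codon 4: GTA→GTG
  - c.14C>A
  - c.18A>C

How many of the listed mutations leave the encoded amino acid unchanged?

2

Codon 3: AGC (Ser) → AGT (Ser) — synonymous.
Codon 4: GTA (Val) → GTG (Val) — synonymous.
Codon 5: GCG (Ala) → GAG (Glu) — missense.
Codon 6: AAA (Lys) → AAC (Asn) — missense.
Synonymous: 2 of 4.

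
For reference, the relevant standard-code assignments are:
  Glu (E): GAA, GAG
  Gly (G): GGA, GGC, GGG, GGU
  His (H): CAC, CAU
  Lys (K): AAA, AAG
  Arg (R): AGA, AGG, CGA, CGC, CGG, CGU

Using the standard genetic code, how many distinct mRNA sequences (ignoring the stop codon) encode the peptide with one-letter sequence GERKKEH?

768

Gly: 4 codons.
Glu: 2 codons.
Arg: 6 codons.
Lys: 2 codons.
Lys: 2 codons.
Glu: 2 codons.
His: 2 codons.
4 × 2 × 6 × 2 × 2 × 2 × 2 = 768.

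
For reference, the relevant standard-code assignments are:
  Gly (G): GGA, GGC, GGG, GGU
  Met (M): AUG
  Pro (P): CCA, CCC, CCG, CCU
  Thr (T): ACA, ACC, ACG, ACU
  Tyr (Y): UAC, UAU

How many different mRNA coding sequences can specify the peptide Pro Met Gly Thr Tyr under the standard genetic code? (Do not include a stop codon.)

Pro: 4 codons.
Met: 1 codon.
Gly: 4 codons.
Thr: 4 codons.
Tyr: 2 codons.
4 × 1 × 4 × 4 × 2 = 128.

128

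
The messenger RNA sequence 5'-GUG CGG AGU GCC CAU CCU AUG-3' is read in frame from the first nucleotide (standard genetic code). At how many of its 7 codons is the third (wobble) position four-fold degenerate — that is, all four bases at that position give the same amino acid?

Codon 1 GUG (Val): third position 4-fold.
Codon 2 CGG (Arg): third position 4-fold.
Codon 3 AGU (Ser): third position 2-fold.
Codon 4 GCC (Ala): third position 4-fold.
Codon 5 CAU (His): third position 2-fold.
Codon 6 CCU (Pro): third position 4-fold.
Codon 7 AUG (Met): third position 1-fold.
Four-fold degenerate third positions: 4.

4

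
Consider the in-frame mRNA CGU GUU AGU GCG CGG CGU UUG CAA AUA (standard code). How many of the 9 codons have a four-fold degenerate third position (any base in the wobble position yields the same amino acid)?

5

Codon 1 CGU (Arg): third position 4-fold.
Codon 2 GUU (Val): third position 4-fold.
Codon 3 AGU (Ser): third position 2-fold.
Codon 4 GCG (Ala): third position 4-fold.
Codon 5 CGG (Arg): third position 4-fold.
Codon 6 CGU (Arg): third position 4-fold.
Codon 7 UUG (Leu): third position 2-fold.
Codon 8 CAA (Gln): third position 2-fold.
Codon 9 AUA (Ile): third position 3-fold.
Four-fold degenerate third positions: 5.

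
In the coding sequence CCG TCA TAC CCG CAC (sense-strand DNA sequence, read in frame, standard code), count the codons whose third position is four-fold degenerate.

Codon 1 CCG (Pro): third position 4-fold.
Codon 2 TCA (Ser): third position 4-fold.
Codon 3 TAC (Tyr): third position 2-fold.
Codon 4 CCG (Pro): third position 4-fold.
Codon 5 CAC (His): third position 2-fold.
Four-fold degenerate third positions: 3.

3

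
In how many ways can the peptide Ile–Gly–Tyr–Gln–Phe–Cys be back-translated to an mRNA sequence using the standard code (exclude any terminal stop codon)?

192

Ile: 3 codons.
Gly: 4 codons.
Tyr: 2 codons.
Gln: 2 codons.
Phe: 2 codons.
Cys: 2 codons.
3 × 4 × 2 × 2 × 2 × 2 = 192.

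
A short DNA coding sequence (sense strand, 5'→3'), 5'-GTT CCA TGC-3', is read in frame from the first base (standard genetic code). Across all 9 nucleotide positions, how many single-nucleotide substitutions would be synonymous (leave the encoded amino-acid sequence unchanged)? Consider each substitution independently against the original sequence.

Codon 1 (GTT, Val): 3 synonymous substitutions.
Codon 2 (CCA, Pro): 3 synonymous substitutions.
Codon 3 (TGC, Cys): 1 synonymous substitution.
Total: 3 + 3 + 1 = 7.

7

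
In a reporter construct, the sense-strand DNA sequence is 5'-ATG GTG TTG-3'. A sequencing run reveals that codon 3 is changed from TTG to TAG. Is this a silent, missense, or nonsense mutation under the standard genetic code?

nonsense

Position 8 falls in codon 3: TTG → Leu.
After the substitution the codon is TAG → Stop.
The new codon is a stop codon, so this is a nonsense mutation.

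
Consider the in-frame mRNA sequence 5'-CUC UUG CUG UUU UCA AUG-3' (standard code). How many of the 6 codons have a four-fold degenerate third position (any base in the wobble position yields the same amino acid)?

Codon 1 CUC (Leu): third position 4-fold.
Codon 2 UUG (Leu): third position 2-fold.
Codon 3 CUG (Leu): third position 4-fold.
Codon 4 UUU (Phe): third position 2-fold.
Codon 5 UCA (Ser): third position 4-fold.
Codon 6 AUG (Met): third position 1-fold.
Four-fold degenerate third positions: 3.

3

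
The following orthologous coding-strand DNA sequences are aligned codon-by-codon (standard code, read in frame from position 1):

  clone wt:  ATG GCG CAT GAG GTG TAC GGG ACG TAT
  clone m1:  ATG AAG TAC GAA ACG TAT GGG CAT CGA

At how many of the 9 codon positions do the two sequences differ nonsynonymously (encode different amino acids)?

5

Codon 1: ATG Met / ATG Met — identical.
Codon 2: GCG Ala / AAG Lys — nonsynonymous.
Codon 3: CAT His / TAC Tyr — nonsynonymous.
Codon 4: GAG Glu / GAA Glu — synonymous.
Codon 5: GTG Val / ACG Thr — nonsynonymous.
Codon 6: TAC Tyr / TAT Tyr — synonymous.
Codon 7: GGG Gly / GGG Gly — identical.
Codon 8: ACG Thr / CAT His — nonsynonymous.
Codon 9: TAT Tyr / CGA Arg — nonsynonymous.
Nonsynonymous differences: 5.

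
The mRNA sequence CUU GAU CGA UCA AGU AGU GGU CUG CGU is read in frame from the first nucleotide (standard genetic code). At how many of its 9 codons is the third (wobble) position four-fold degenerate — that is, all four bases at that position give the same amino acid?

6

Codon 1 CUU (Leu): third position 4-fold.
Codon 2 GAU (Asp): third position 2-fold.
Codon 3 CGA (Arg): third position 4-fold.
Codon 4 UCA (Ser): third position 4-fold.
Codon 5 AGU (Ser): third position 2-fold.
Codon 6 AGU (Ser): third position 2-fold.
Codon 7 GGU (Gly): third position 4-fold.
Codon 8 CUG (Leu): third position 4-fold.
Codon 9 CGU (Arg): third position 4-fold.
Four-fold degenerate third positions: 6.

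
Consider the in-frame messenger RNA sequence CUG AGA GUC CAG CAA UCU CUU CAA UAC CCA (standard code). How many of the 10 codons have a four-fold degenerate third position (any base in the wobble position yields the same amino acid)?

5

Codon 1 CUG (Leu): third position 4-fold.
Codon 2 AGA (Arg): third position 2-fold.
Codon 3 GUC (Val): third position 4-fold.
Codon 4 CAG (Gln): third position 2-fold.
Codon 5 CAA (Gln): third position 2-fold.
Codon 6 UCU (Ser): third position 4-fold.
Codon 7 CUU (Leu): third position 4-fold.
Codon 8 CAA (Gln): third position 2-fold.
Codon 9 UAC (Tyr): third position 2-fold.
Codon 10 CCA (Pro): third position 4-fold.
Four-fold degenerate third positions: 5.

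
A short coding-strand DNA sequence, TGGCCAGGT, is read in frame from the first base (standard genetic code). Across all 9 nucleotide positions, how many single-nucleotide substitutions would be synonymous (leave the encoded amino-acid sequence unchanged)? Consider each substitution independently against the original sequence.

6

Codon 1 (TGG, Trp): 0 synonymous substitutions.
Codon 2 (CCA, Pro): 3 synonymous substitutions.
Codon 3 (GGT, Gly): 3 synonymous substitutions.
Total: 0 + 3 + 3 = 6.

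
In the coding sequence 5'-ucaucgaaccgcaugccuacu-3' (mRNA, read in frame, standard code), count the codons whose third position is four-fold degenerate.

5

Codon 1 UCA (Ser): third position 4-fold.
Codon 2 UCG (Ser): third position 4-fold.
Codon 3 AAC (Asn): third position 2-fold.
Codon 4 CGC (Arg): third position 4-fold.
Codon 5 AUG (Met): third position 1-fold.
Codon 6 CCU (Pro): third position 4-fold.
Codon 7 ACU (Thr): third position 4-fold.
Four-fold degenerate third positions: 5.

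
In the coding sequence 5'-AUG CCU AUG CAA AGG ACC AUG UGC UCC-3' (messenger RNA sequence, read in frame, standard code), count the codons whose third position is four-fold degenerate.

3

Codon 1 AUG (Met): third position 1-fold.
Codon 2 CCU (Pro): third position 4-fold.
Codon 3 AUG (Met): third position 1-fold.
Codon 4 CAA (Gln): third position 2-fold.
Codon 5 AGG (Arg): third position 2-fold.
Codon 6 ACC (Thr): third position 4-fold.
Codon 7 AUG (Met): third position 1-fold.
Codon 8 UGC (Cys): third position 2-fold.
Codon 9 UCC (Ser): third position 4-fold.
Four-fold degenerate third positions: 3.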